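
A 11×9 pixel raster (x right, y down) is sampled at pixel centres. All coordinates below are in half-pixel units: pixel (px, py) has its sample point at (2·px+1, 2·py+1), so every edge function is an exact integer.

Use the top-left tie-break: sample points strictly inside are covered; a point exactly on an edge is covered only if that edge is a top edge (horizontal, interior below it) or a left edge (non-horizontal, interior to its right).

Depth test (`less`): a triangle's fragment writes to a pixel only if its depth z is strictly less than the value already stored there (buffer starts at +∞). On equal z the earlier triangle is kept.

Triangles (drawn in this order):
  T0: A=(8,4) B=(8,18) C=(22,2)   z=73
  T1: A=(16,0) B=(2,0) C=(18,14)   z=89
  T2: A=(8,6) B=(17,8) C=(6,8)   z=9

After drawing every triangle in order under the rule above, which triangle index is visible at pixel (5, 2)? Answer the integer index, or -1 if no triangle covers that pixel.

T0:
  2·area = 196  (B↔C swapped to make it positive)
  edge (8, 4)→(22, 2): d=(14,-2) top-left  bias=+0
  edge (22, 2)→(8, 18): d=(-14,16) right/bottom  bias=-1
  edge (8, 18)→(8, 4): d=(0,-14) top-left  bias=+0
    (7,1)@(15, 3): e=[0,98,98] → X  [on edge]
    (8,1)@(17, 3): e=[4,66,126] → X
    (9,1)@(19, 3): e=[8,34,154] → X
    (10,1)@(21, 3): e=[12,2,182] → X
    (0,2)@(1, 5): e=[0,294,-98] → .  [on edge]
    (4,2)@(9, 5): e=[16,166,14] → X
    (5,2)@(11, 5): e=[20,134,42] → X
    (6,2)@(13, 5): e=[24,102,70] → X
    (10,2)@(21, 5): e=[40,-26,182] → .
    (4,3)@(9, 7): e=[44,138,14] → X
    (9,3)@(19, 7): e=[64,-22,154] → .
    (4,4)@(9, 9): e=[72,110,14] → X
  covered (25 px):
    . . . . . . . . . . .
    . . . . . . . X X X X
    . . . . X X X X X X .
    . . . . X X X X X . .
    . . . . X X X X . . .
    . . . . X X X . . . .
    . . . . X X . . . . .
    . . . . X . . . . . .
    . . . . . . . . . . .
T1:
  2·area = 196  (B↔C swapped to make it positive)
  edge (16, 0)→(18, 14): d=(2,14) right/bottom  bias=-1
  edge (18, 14)→(2, 0): d=(-16,-14) top-left  bias=+0
  edge (2, 0)→(16, 0): d=(14,0) top-left  bias=+0
    (2,0)@(5, 1): e=[156,26,14] → X
    (3,0)@(7, 1): e=[128,54,14] → X
    (4,0)@(9, 1): e=[100,82,14] → X
    (5,0)@(11, 1): e=[72,110,14] → X
    (6,0)@(13, 1): e=[44,138,14] → X
    (7,0)@(15, 1): e=[16,166,14] → X
    (8,0)@(17, 1): e=[-12,194,14] → .
    (2,1)@(5, 3): e=[160,-6,42] → .
    (3,1)@(7, 3): e=[132,22,42] → X
    (8,1)@(17, 3): e=[-8,162,42] → .
    (3,2)@(7, 5): e=[136,-10,70] → .
    (4,2)@(9, 5): e=[108,18,70] → X
    (8,3)@(17, 7): e=[0,98,98] → .  [on edge]
  covered (24 px):
    . . X X X X X X . . .
    . . . X X X X X . . .
    . . . . X X X X . . .
    . . . . . X X X . . .
    . . . . . . X X X . .
    . . . . . . . X X . .
    . . . . . . . . X . .
    . . . . . . . . . . .
    . . . . . . . . . . .
T2:
  2·area = 22
  edge (8, 6)→(17, 8): d=(9,2) right/bottom  bias=-1
  edge (17, 8)→(6, 8): d=(-11,0) right/bottom  bias=-1
  edge (6, 8)→(8, 6): d=(2,-2) top-left  bias=+0
    (6,0)@(13, 1): e=[-55,77,0] → .  [on edge]
    (5,1)@(11, 3): e=[-33,55,0] → .  [on edge]
    (4,2)@(9, 5): e=[-11,33,0] → .  [on edge]
    (3,3)@(7, 7): e=[11,11,0] → X  [on edge]
    (4,3)@(9, 7): e=[7,11,4] → X
    (5,3)@(11, 7): e=[3,11,8] → X
    (6,3)@(13, 7): e=[-1,11,12] → .
    (2,4)@(5, 9): e=[33,-11,0] → .  [on edge]
    (3,4)@(7, 9): e=[29,-11,4] → .
    (4,4)@(9, 9): e=[25,-11,8] → .
    (5,4)@(11, 9): e=[21,-11,12] → .
    (1,5)@(3, 11): e=[55,-33,0] → .  [on edge]
    (0,6)@(1, 13): e=[77,-55,0] → .  [on edge]
  covered (3 px):
    . . . . . . . . . . .
    . . . . . . . . . . .
    . . . . . . . . . . .
    . . . X X X . . . . .
    . . . . . . . . . . .
    . . . . . . . . . . .
    . . . . . . . . . . .
    . . . . . . . . . . .
    . . . . . . . . . . .

Z-buffer (winner per pixel, '.' = empty):
  . . 1 1 1 1 1 1 . . .
  . . . 1 1 1 1 0 0 0 0
  . . . . 0 0 0 0 0 0 .
  . . . 2 2 2 0 0 0 . .
  . . . . 0 0 0 0 1 . .
  . . . . 0 0 0 1 1 . .
  . . . . 0 0 . . 1 . .
  . . . . 0 . . . . . .
  . . . . . . . . . . .

Result: 0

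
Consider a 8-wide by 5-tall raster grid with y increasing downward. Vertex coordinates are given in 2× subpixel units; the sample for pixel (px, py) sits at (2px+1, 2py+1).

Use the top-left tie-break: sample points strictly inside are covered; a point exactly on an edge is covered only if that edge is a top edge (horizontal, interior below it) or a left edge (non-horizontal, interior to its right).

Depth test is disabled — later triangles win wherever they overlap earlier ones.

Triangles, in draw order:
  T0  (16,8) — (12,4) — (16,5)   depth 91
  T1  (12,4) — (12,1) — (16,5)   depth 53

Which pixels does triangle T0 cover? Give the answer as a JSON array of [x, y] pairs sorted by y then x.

T0:
  2·area = 12
  edge (16, 8)→(12, 4): d=(-4,-4) top-left  bias=+0
  edge (12, 4)→(16, 5): d=(4,1) right/bottom  bias=-1
  edge (16, 5)→(16, 8): d=(0,3) right/bottom  bias=-1
    (4,0)@(9, 1): e=[0,-9,21] → ·  [on edge]
    (5,1)@(11, 3): e=[0,-3,15] → ·  [on edge]
    (6,2)@(13, 5): e=[0,3,9] → █  [on edge]
    (7,2)@(15, 5): e=[8,1,3] → █
    (6,3)@(13, 7): e=[-8,11,9] → ·
    (7,3)@(15, 7): e=[0,9,3] → █  [on edge]
    (7,4)@(15, 9): e=[-8,17,3] → ·
  covered (3 px):
    · · · · · · · ·
    · · · · · · · ·
    · · · · · · █ █
    · · · · · · · █
    · · · · · · · ·
T1:
  2·area = 12
  edge (12, 4)→(12, 1): d=(0,-3) top-left  bias=+0
  edge (12, 1)→(16, 5): d=(4,4) right/bottom  bias=-1
  edge (16, 5)→(12, 4): d=(-4,-1) top-left  bias=+0
    (6,1)@(13, 3): e=[3,4,5] → █
    (7,1)@(15, 3): e=[9,-4,7] → ·
    (6,2)@(13, 5): e=[3,12,-3] → ·
  covered (1 px):
    · · · · · · · ·
    · · · · · · █ ·
    · · · · · · · ·
    · · · · · · · ·
    · · · · · · · ·

Result: [[6,2],[7,2],[7,3]]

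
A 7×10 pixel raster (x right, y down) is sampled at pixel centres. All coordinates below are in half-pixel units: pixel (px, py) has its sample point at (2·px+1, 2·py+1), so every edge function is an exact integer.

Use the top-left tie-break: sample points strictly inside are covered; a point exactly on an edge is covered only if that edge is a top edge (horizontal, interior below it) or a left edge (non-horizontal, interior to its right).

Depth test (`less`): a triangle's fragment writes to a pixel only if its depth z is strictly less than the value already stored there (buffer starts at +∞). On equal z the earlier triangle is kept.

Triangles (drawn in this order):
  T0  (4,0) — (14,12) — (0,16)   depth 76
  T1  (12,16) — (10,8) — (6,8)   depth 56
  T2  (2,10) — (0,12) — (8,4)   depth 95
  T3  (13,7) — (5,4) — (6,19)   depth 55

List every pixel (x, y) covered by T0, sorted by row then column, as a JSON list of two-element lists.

T0:
  2·area = 208
  edge (4, 0)→(14, 12): d=(10,12) right/bottom  bias=-1
  edge (14, 12)→(0, 16): d=(-14,4) right/bottom  bias=-1
  edge (0, 16)→(4, 0): d=(4,-16) top-left  bias=+0
    (2,1)@(5, 3): e=[18,162,28] → X
    (3,1)@(7, 3): e=[-6,154,60] → .
    (1,2)@(3, 5): e=[62,142,4] → X
    (3,2)@(7, 5): e=[14,126,68] → X
    (4,2)@(9, 5): e=[-10,118,100] → .
    (1,3)@(3, 7): e=[82,114,12] → X
    (4,3)@(9, 7): e=[10,90,108] → X
    (5,3)@(11, 7): e=[-14,82,140] → .
    (1,4)@(3, 9): e=[102,86,20] → X
    (5,4)@(11, 9): e=[6,54,148] → X
    (6,4)@(13, 9): e=[-18,46,180] → .
    (1,5)@(3, 11): e=[122,58,28] → X
  covered (26 px):
    . . . . . . .
    . . X . . . .
    . X X X . . .
    . X X X X . .
    . X X X X X .
    . X X X X X X
    X X X X X . .
    X X . . . . .
    . . . . . . .
    . . . . . . .
T1:
  2·area = 32  (B↔C swapped to make it positive)
  edge (12, 16)→(6, 8): d=(-6,-8) top-left  bias=+0
  edge (6, 8)→(10, 8): d=(4,0) top-left  bias=+0
  edge (10, 8)→(12, 16): d=(2,8) right/bottom  bias=-1
    (3,4)@(7, 9): e=[2,4,26] → X
    (4,4)@(9, 9): e=[18,4,10] → X
    (5,4)@(11, 9): e=[34,4,-6] → .
    (3,5)@(7, 11): e=[-10,12,30] → .
    (4,5)@(9, 11): e=[6,12,14] → X
    (5,5)@(11, 11): e=[22,12,-2] → .
    (4,6)@(9, 13): e=[-6,20,18] → .
    (5,6)@(11, 13): e=[10,20,2] → X
    (6,6)@(13, 13): e=[26,20,-14] → .
    (5,7)@(11, 15): e=[-2,28,6] → .
  covered (4 px):
    . . . . . . .
    . . . . . . .
    . . . . . . .
    . . . . . . .
    . . . X X . .
    . . . . X . .
    . . . . . X .
    . . . . . . .
    . . . . . . .
    . . . . . . .
T2:
  degenerate (2·area = 0) — covers nothing
T3:
  2·area = 117  (B↔C swapped to make it positive)
  edge (13, 7)→(6, 19): d=(-7,12) right/bottom  bias=-1
  edge (6, 19)→(5, 4): d=(-1,-15) top-left  bias=+0
  edge (5, 4)→(13, 7): d=(8,3) right/bottom  bias=-1
    (3,2)@(7, 5): e=[86,29,2] → X
    (4,2)@(9, 5): e=[62,59,-4] → .
    (3,3)@(7, 7): e=[72,27,18] → X
    (4,3)@(9, 7): e=[48,57,12] → X
    (5,3)@(11, 7): e=[24,87,6] → X
    (6,3)@(13, 7): e=[0,117,0] → .  [on edge]
    (3,4)@(7, 9): e=[58,25,34] → X
    (6,4)@(13, 9): e=[-14,115,16] → .
    (3,5)@(7, 11): e=[44,23,50] → X
    (5,5)@(11, 11): e=[-4,83,38] → .
    (3,6)@(7, 13): e=[30,21,66] → X
    (5,6)@(11, 13): e=[-18,81,54] → .
  covered (13 px):
    . . . . . . .
    . . . . . . .
    . . . X . . .
    . . . X X X .
    . . . X X X .
    . . . X X . .
    . . . X X . .
    . . . X . . .
    . . . X . . .
    . . . . . . .

Final: [[2,1],[1,2],[2,2],[3,2],[1,3],[2,3],[3,3],[4,3],[1,4],[2,4],[3,4],[4,4],[5,4],[1,5],[2,5],[3,5],[4,5],[5,5],[6,5],[0,6],[1,6],[2,6],[3,6],[4,6],[0,7],[1,7]]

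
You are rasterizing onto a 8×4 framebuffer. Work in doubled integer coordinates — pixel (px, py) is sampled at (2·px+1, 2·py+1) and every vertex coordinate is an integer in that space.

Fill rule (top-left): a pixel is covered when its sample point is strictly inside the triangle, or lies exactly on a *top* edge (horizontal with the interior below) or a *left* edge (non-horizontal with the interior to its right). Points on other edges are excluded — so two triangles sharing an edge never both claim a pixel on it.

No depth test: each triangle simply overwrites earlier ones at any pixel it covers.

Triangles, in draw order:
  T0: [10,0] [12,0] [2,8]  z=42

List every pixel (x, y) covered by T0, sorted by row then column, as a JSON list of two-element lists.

T0:
  2·area = 16
  edge (10, 0)→(12, 0): d=(2,0) top-left  bias=+0
  edge (12, 0)→(2, 8): d=(-10,8) right/bottom  bias=-1
  edge (2, 8)→(10, 0): d=(8,-8) top-left  bias=+0
    (4,0)@(9, 1): e=[2,14,0] → █  [on edge]
    (5,0)@(11, 1): e=[2,-2,16] → ·
    (3,1)@(7, 3): e=[6,10,0] → █  [on edge]
    (4,1)@(9, 3): e=[6,-6,16] → ·
    (2,2)@(5, 5): e=[10,6,0] → █  [on edge]
    (3,2)@(7, 5): e=[10,-10,16] → ·
    (1,3)@(3, 7): e=[14,2,0] → █  [on edge]
    (2,3)@(5, 7): e=[14,-14,16] → ·
  covered (4 px):
    · · · · █ · · ·
    · · · █ · · · ·
    · · █ · · · · ·
    · █ · · · · · ·

Final: [[4,0],[3,1],[2,2],[1,3]]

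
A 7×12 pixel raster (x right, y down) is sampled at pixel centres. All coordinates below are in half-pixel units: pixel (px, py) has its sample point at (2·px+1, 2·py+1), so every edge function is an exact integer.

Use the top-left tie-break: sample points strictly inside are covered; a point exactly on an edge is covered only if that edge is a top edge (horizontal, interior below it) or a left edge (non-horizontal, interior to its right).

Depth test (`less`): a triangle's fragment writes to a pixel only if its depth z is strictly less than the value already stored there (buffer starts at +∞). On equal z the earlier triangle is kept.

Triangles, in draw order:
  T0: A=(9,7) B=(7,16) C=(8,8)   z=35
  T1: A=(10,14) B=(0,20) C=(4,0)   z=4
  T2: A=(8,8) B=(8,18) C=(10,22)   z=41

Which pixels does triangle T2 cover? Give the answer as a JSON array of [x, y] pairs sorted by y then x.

T0:
  2·area = 7
  edge (9, 7)→(7, 16): d=(-2,9) right/bottom  bias=-1
  edge (7, 16)→(8, 8): d=(1,-8) top-left  bias=+0
  edge (8, 8)→(9, 7): d=(1,-1) top-left  bias=+0
    (6,1)@(13, 3): e=[-28,35,0] → ·  [on edge]
    (5,2)@(11, 5): e=[-14,21,0] → ·  [on edge]
    (4,3)@(9, 7): e=[0,7,0] → ·  [on edge]
    (3,4)@(7, 9): e=[14,-7,0] → ·  [on edge]
    (2,5)@(5, 11): e=[28,-21,0] → ·  [on edge]
    (1,6)@(3, 13): e=[42,-35,0] → ·  [on edge]
    (0,7)@(1, 15): e=[56,-49,0] → ·  [on edge]
  covered (0 px):
    · · · · · · ·
    · · · · · · ·
    · · · · · · ·
    · · · · · · ·
    · · · · · · ·
    · · · · · · ·
    · · · · · · ·
    · · · · · · ·
    · · · · · · ·
    · · · · · · ·
    · · · · · · ·
    · · · · · · ·
T1:
  2·area = 176
  edge (10, 14)→(0, 20): d=(-10,6) right/bottom  bias=-1
  edge (0, 20)→(4, 0): d=(4,-20) top-left  bias=+0
  edge (4, 0)→(10, 14): d=(6,14) right/bottom  bias=-1
    (2,1)@(5, 3): e=[140,32,4] → █
    (3,1)@(7, 3): e=[128,72,-24] → ·
    (1,2)@(3, 5): e=[132,0,44] → █  [on edge]
    (3,2)@(7, 5): e=[108,80,-12] → ·
    (1,3)@(3, 7): e=[112,8,56] → █
    (3,3)@(7, 7): e=[88,88,0] → ·  [on edge]
    (1,4)@(3, 9): e=[92,16,68] → █
    (3,4)@(7, 9): e=[68,96,12] → █
    (4,4)@(9, 9): e=[56,136,-16] → ·
    (1,5)@(3, 11): e=[72,24,80] → █
    (4,5)@(9, 11): e=[36,144,-4] → ·
    (1,6)@(3, 13): e=[52,32,92] → █
    (0,7)@(1, 15): e=[44,0,132] → █  [on edge]
    (2,8)@(5, 17): e=[0,88,88] → ·  [on edge]
    (6,10)@(13, 21): e=[-88,264,0] → ·  [on edge]
  covered (22 px):
    · · · · · · ·
    · · █ · · · ·
    · █ █ · · · ·
    · █ █ · · · ·
    · █ █ █ · · ·
    · █ █ █ · · ·
    · █ █ █ █ · ·
    █ █ █ █ · · ·
    █ █ · · · · ·
    █ · · · · · ·
    · · · · · · ·
    · · · · · · ·
T2:
  2·area = 20  (B↔C swapped to make it positive)
  edge (8, 8)→(10, 22): d=(2,14) right/bottom  bias=-1
  edge (10, 22)→(8, 18): d=(-2,-4) top-left  bias=+0
  edge (8, 18)→(8, 8): d=(0,-10) top-left  bias=+0
    (3,0)@(7, 1): e=[0,30,-10] → ·  [on edge]
    (4,7)@(9, 15): e=[0,10,10] → ·  [on edge]
    (4,8)@(9, 17): e=[4,6,10] → █
    (5,8)@(11, 17): e=[-24,14,30] → ·
    (4,9)@(9, 19): e=[8,2,10] → █
    (5,9)@(11, 19): e=[-20,10,30] → ·
    (4,10)@(9, 21): e=[12,-2,10] → ·
  covered (2 px):
    · · · · · · ·
    · · · · · · ·
    · · · · · · ·
    · · · · · · ·
    · · · · · · ·
    · · · · · · ·
    · · · · · · ·
    · · · · · · ·
    · · · · █ · ·
    · · · · █ · ·
    · · · · · · ·
    · · · · · · ·

Answer: [[4,8],[4,9]]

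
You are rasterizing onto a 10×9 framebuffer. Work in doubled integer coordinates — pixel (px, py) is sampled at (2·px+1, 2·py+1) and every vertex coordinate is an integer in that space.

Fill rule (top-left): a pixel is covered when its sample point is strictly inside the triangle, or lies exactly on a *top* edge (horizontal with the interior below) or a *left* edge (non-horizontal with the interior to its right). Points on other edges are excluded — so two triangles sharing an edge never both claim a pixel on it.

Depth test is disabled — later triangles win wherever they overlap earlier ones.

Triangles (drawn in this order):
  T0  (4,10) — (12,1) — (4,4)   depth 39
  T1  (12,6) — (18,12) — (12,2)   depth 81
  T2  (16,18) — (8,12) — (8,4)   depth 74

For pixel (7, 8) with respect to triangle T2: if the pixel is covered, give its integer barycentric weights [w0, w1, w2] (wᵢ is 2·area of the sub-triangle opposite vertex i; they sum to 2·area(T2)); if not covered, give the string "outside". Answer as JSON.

T0:
  2·area = 48  (B↔C swapped to make it positive)
  edge (4, 10)→(4, 4): d=(0,-6) top-left  bias=+0
  edge (4, 4)→(12, 1): d=(8,-3) top-left  bias=+0
  edge (12, 1)→(4, 10): d=(-8,9) right/bottom  bias=-1
    (3,1)@(7, 3): e=[18,1,29] → #
    (4,1)@(9, 3): e=[30,7,11] → #
    (5,1)@(11, 3): e=[42,13,-7] → ·
    (2,2)@(5, 5): e=[6,11,31] → #
    (4,2)@(9, 5): e=[30,23,-5] → ·
    (2,3)@(5, 7): e=[6,27,15] → #
    (3,3)@(7, 7): e=[18,33,-3] → ·
    (2,4)@(5, 9): e=[6,43,-1] → ·
  covered (5 px):
    · · · · · · · · · ·
    · · · # # · · · · ·
    · · # # · · · · · ·
    · · # · · · · · · ·
    · · · · · · · · · ·
    · · · · · · · · · ·
    · · · · · · · · · ·
    · · · · · · · · · ·
    · · · · · · · · · ·
T1:
  2·area = 24  (B↔C swapped to make it positive)
  edge (12, 6)→(12, 2): d=(0,-4) top-left  bias=+0
  edge (12, 2)→(18, 12): d=(6,10) right/bottom  bias=-1
  edge (18, 12)→(12, 6): d=(-6,-6) top-left  bias=+0
    (3,0)@(7, 1): e=[-20,44,0] → ·  [on edge]
    (4,1)@(9, 3): e=[-12,36,0] → ·  [on edge]
    (5,2)@(11, 5): e=[-4,28,0] → ·  [on edge]
    (6,2)@(13, 5): e=[4,8,12] → #
    (7,2)@(15, 5): e=[12,-12,24] → ·
    (6,3)@(13, 7): e=[4,20,0] → #  [on edge]
    (7,3)@(15, 7): e=[12,0,12] → ·  [on edge]
    (6,4)@(13, 9): e=[4,32,-12] → ·
    (7,4)@(15, 9): e=[12,12,0] → #  [on edge]
    (8,4)@(17, 9): e=[20,-8,12] → ·
    (7,5)@(15, 11): e=[12,24,-12] → ·
    (8,5)@(17, 11): e=[20,4,0] → #  [on edge]
    (9,6)@(19, 13): e=[28,-4,0] → ·  [on edge]
  covered (4 px):
    · · · · · · · · · ·
    · · · · · · · · · ·
    · · · · · · # · · ·
    · · · · · · # · · ·
    · · · · · · · # · ·
    · · · · · · · · # ·
    · · · · · · · · · ·
    · · · · · · · · · ·
    · · · · · · · · · ·
T2:
  2·area = 64
  edge (16, 18)→(8, 12): d=(-8,-6) top-left  bias=+0
  edge (8, 12)→(8, 4): d=(0,-8) top-left  bias=+0
  edge (8, 4)→(16, 18): d=(8,14) right/bottom  bias=-1
    (4,3)@(9, 7): e=[46,8,10] → #
    (5,3)@(11, 7): e=[58,24,-18] → ·
    (4,4)@(9, 9): e=[30,8,26] → #
    (5,4)@(11, 9): e=[42,24,-2] → ·
    (4,5)@(9, 11): e=[14,8,42] → #
    (5,5)@(11, 11): e=[26,24,14] → #
    (6,5)@(13, 11): e=[38,40,-14] → ·
    (4,6)@(9, 13): e=[-2,8,58] → ·
    (5,6)@(11, 13): e=[10,24,30] → #
    (6,6)@(13, 13): e=[22,40,2] → #
    (7,6)@(15, 13): e=[34,56,-26] → ·
    (5,7)@(11, 15): e=[-6,24,46] → ·
  covered (8 px):
    · · · · · · · · · ·
    · · · · · · · · · ·
    · · · · · · · · · ·
    · · · · # · · · · ·
    · · · · # · · · · ·
    · · · · # # · · · ·
    · · · · · # # · · ·
    · · · · · · # · · ·
    · · · · · · · # · ·

Result: [56,6,2]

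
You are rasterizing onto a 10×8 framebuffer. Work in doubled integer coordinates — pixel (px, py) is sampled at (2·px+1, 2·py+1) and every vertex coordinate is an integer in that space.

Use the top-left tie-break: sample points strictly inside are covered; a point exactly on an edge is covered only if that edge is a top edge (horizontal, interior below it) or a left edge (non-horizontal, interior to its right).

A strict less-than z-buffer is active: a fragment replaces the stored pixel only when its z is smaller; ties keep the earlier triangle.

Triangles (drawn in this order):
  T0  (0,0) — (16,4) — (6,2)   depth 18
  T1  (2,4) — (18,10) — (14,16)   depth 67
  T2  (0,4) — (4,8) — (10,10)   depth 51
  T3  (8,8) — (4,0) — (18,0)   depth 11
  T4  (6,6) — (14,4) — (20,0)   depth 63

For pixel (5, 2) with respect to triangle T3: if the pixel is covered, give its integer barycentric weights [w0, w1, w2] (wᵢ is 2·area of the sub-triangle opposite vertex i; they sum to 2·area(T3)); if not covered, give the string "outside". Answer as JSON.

T0:
  2·area = 8
  edge (0, 0)→(16, 4): d=(16,4) right/bottom  bias=-1
  edge (16, 4)→(6, 2): d=(-10,-2) top-left  bias=+0
  edge (6, 2)→(0, 0): d=(-6,-2) top-left  bias=+0
    (0,0)@(1, 1): e=[12,0,-4] → ·  [on edge]
    (1,0)@(3, 1): e=[4,4,0] → █  [on edge]
    (2,0)@(5, 1): e=[-4,8,4] → ·
    (1,1)@(3, 3): e=[36,-16,-12] → ·
    (4,1)@(9, 3): e=[12,-4,0] → ·  [on edge]
    (5,1)@(11, 3): e=[4,0,4] → █  [on edge]
    (6,1)@(13, 3): e=[-4,4,8] → ·
    (5,2)@(11, 5): e=[36,-20,-8] → ·
    (7,2)@(15, 5): e=[20,-12,0] → ·  [on edge]
  covered (2 px):
    · █ · · · · · · · ·
    · · · · · █ · · · ·
    · · · · · · · · · ·
    · · · · · · · · · ·
    · · · · · · · · · ·
    · · · · · · · · · ·
    · · · · · · · · · ·
    · · · · · · · · · ·
T1:
  2·area = 120
  edge (2, 4)→(18, 10): d=(16,6) right/bottom  bias=-1
  edge (18, 10)→(14, 16): d=(-4,6) right/bottom  bias=-1
  edge (14, 16)→(2, 4): d=(-12,-12) top-left  bias=+0
    (0,1)@(1, 3): e=[-10,130,0] → ·  [on edge]
    (1,2)@(3, 5): e=[10,110,0] → █  [on edge]
    (2,2)@(5, 5): e=[-2,98,24] → ·
    (1,3)@(3, 7): e=[42,102,-24] → ·
    (2,3)@(5, 7): e=[30,90,0] → █  [on edge]
    (3,3)@(7, 7): e=[18,78,24] → █
    (4,3)@(9, 7): e=[6,66,48] → █
    (5,3)@(11, 7): e=[-6,54,72] → ·
    (2,4)@(5, 9): e=[62,82,-24] → ·
    (3,4)@(7, 9): e=[50,70,0] → █  [on edge]
    (5,4)@(11, 9): e=[26,46,48] → █
    (6,4)@(13, 9): e=[14,34,72] → █
    (4,5)@(9, 11): e=[70,50,0] → █  [on edge]
    (5,6)@(11, 13): e=[90,30,0] → █  [on edge]
    (6,7)@(13, 15): e=[110,10,0] → █  [on edge]
  covered (18 px):
    · · · · · · · · · ·
    · · · · · · · · · ·
    · █ · · · · · · · ·
    · · █ █ █ · · · · ·
    · · · █ █ █ █ █ · ·
    · · · · █ █ █ █ █ ·
    · · · · · █ █ █ · ·
    · · · · · · █ · · ·
T2:
  2·area = 16  (B↔C swapped to make it positive)
  edge (0, 4)→(10, 10): d=(10,6) right/bottom  bias=-1
  edge (10, 10)→(4, 8): d=(-6,-2) top-left  bias=+0
  edge (4, 8)→(0, 4): d=(-4,-4) top-left  bias=+0
    (0,2)@(1, 5): e=[4,12,0] → █  [on edge]
    (1,2)@(3, 5): e=[-8,16,8] → ·
    (0,3)@(1, 7): e=[24,0,-8] → ·  [on edge]
    (1,3)@(3, 7): e=[12,4,0] → █  [on edge]
    (2,3)@(5, 7): e=[0,8,8] → ·  [on edge]
    (1,4)@(3, 9): e=[32,-8,-8] → ·
    (2,4)@(5, 9): e=[20,-4,0] → ·  [on edge]
    (3,4)@(7, 9): e=[8,0,8] → █  [on edge]
    (4,4)@(9, 9): e=[-4,4,16] → ·
    (3,5)@(7, 11): e=[28,-12,0] → ·  [on edge]
    (6,5)@(13, 11): e=[-8,0,24] → ·  [on edge]
    (4,6)@(9, 13): e=[36,-20,0] → ·  [on edge]
    (7,6)@(15, 13): e=[0,-8,24] → ·  [on edge]
    (9,6)@(19, 13): e=[-24,0,40] → ·  [on edge]
    (5,7)@(11, 15): e=[44,-28,0] → ·  [on edge]
  covered (3 px):
    · · · · · · · · · ·
    · · · · · · · · · ·
    █ · · · · · · · · ·
    · █ · · · · · · · ·
    · · · █ · · · · · ·
    · · · · · · · · · ·
    · · · · · · · · · ·
    · · · · · · · · · ·
T3:
  2·area = 112
  edge (8, 8)→(4, 0): d=(-4,-8) top-left  bias=+0
  edge (4, 0)→(18, 0): d=(14,0) top-left  bias=+0
  edge (18, 0)→(8, 8): d=(-10,8) right/bottom  bias=-1
    (2,0)@(5, 1): e=[4,14,94] → █
    (3,0)@(7, 1): e=[20,14,78] → █
    (4,0)@(9, 1): e=[36,14,62] → █
    (5,0)@(11, 1): e=[52,14,46] → █
    (6,0)@(13, 1): e=[68,14,30] → █
    (7,0)@(15, 1): e=[84,14,14] → █
    (8,0)@(17, 1): e=[100,14,-2] → ·
    (2,1)@(5, 3): e=[-4,42,74] → ·
    (3,1)@(7, 3): e=[12,42,58] → █
    (7,1)@(15, 3): e=[76,42,-6] → ·
    (3,2)@(7, 5): e=[4,70,38] → █
    (6,2)@(13, 5): e=[52,70,-10] → ·
  covered (14 px):
    · · █ █ █ █ █ █ · ·
    · · · █ █ █ █ · · ·
    · · · █ █ █ · · · ·
    · · · · █ · · · · ·
    · · · · · · · · · ·
    · · · · · · · · · ·
    · · · · · · · · · ·
    · · · · · · · · · ·
T4:
  2·area = 20  (B↔C swapped to make it positive)
  edge (6, 6)→(20, 0): d=(14,-6) top-left  bias=+0
  edge (20, 0)→(14, 4): d=(-6,4) right/bottom  bias=-1
  edge (14, 4)→(6, 6): d=(-8,2) right/bottom  bias=-1
    (6,1)@(13, 3): e=[0,10,10] → █  [on edge]
    (7,1)@(15, 3): e=[12,2,6] → █
    (8,1)@(17, 3): e=[24,-6,2] → ·
    (4,2)@(9, 5): e=[4,14,2] → █
    (5,2)@(11, 5): e=[16,6,-2] → ·
    (6,2)@(13, 5): e=[28,-2,-6] → ·
    (7,2)@(15, 5): e=[40,-10,-10] → ·
    (4,3)@(9, 7): e=[32,2,-14] → ·
  covered (3 px):
    · · · · · · · · · ·
    · · · · · · █ █ · ·
    · · · · █ · · · · ·
    · · · · · · · · · ·
    · · · · · · · · · ·
    · · · · · · · · · ·
    · · · · · · · · · ·
    · · · · · · · · · ·

Final: [70,6,36]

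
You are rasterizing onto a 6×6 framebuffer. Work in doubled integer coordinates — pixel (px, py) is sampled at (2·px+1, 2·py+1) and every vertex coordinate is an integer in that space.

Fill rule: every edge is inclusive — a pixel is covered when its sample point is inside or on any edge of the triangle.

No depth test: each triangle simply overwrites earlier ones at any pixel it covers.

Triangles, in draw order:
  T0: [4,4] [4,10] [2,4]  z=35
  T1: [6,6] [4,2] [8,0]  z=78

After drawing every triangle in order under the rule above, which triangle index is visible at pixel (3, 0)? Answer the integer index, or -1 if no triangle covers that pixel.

T0:
  2·area = 12
  edge (4, 4)→(4, 10): d=(0,6) inclusive
  edge (4, 10)→(2, 4): d=(-2,-6) inclusive
  edge (2, 4)→(4, 4): d=(2,0) inclusive
    (0,0)@(1, 1): e=[18,0,-6] → .  [on edge]
    (1,2)@(3, 5): e=[6,4,2] → X
    (2,2)@(5, 5): e=[-6,16,2] → .
    (1,3)@(3, 7): e=[6,0,6] → X  [on edge]
    (2,3)@(5, 7): e=[-6,12,6] → .
    (1,4)@(3, 9): e=[6,-4,10] → .
  covered (2 px):
    . . . . . .
    . . . . . .
    . X . . . .
    . X . . . .
    . . . . . .
    . . . . . .
T1:
  2·area = 20
  edge (6, 6)→(4, 2): d=(-2,-4) inclusive
  edge (4, 2)→(8, 0): d=(4,-2) inclusive
  edge (8, 0)→(6, 6): d=(-2,6) inclusive
    (3,0)@(7, 1): e=[14,2,4] → X
    (4,0)@(9, 1): e=[22,6,-8] → .
    (2,1)@(5, 3): e=[2,6,12] → X
    (3,1)@(7, 3): e=[10,10,0] → X  [on edge]
    (4,1)@(9, 3): e=[18,14,-12] → .
    (2,2)@(5, 5): e=[-2,14,8] → .
    (3,2)@(7, 5): e=[6,18,-4] → .
    (2,4)@(5, 9): e=[-10,30,0] → .  [on edge]
  covered (3 px):
    . . . X . .
    . . X X . .
    . . . . . .
    . . . . . .
    . . . . . .
    . . . . . .

Z-buffer (winner per pixel, '.' = empty):
  . . . 1 . .
  . . 1 1 . .
  . 0 . . . .
  . 0 . . . .
  . . . . . .
  . . . . . .

Answer: 1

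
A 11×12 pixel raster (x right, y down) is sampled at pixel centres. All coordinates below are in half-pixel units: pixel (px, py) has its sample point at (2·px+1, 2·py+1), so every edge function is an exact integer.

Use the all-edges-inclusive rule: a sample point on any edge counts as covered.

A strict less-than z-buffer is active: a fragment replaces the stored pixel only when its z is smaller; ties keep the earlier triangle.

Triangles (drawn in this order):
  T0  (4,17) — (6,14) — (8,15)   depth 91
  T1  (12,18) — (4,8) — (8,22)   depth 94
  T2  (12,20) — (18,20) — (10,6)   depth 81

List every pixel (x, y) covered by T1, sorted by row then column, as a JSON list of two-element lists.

T0:
  2·area = 8
  edge (4, 17)→(6, 14): d=(2,-3) inclusive
  edge (6, 14)→(8, 15): d=(2,1) inclusive
  edge (8, 15)→(4, 17): d=(-4,2) inclusive
    (3,7)@(7, 15): e=[5,1,2] → █
    (4,7)@(9, 15): e=[11,-1,-2] → ·
    (3,8)@(7, 17): e=[9,5,-6] → ·
  covered (1 px):
    · · · · · · · · · · ·
    · · · · · · · · · · ·
    · · · · · · · · · · ·
    · · · · · · · · · · ·
    · · · · · · · · · · ·
    · · · · · · · · · · ·
    · · · · · · · · · · ·
    · · · █ · · · · · · ·
    · · · · · · · · · · ·
    · · · · · · · · · · ·
    · · · · · · · · · · ·
    · · · · · · · · · · ·
T1:
  2·area = 72  (B↔C swapped to make it positive)
  edge (12, 18)→(8, 22): d=(-4,4) inclusive
  edge (8, 22)→(4, 8): d=(-4,-14) inclusive
  edge (4, 8)→(12, 18): d=(8,10) inclusive
    (10,4)@(21, 9): e=[0,234,-162] → ·  [on edge]
    (2,5)@(5, 11): e=[56,2,14] → █
    (3,5)@(7, 11): e=[48,30,-6] → ·
    (9,5)@(19, 11): e=[0,198,-126] → ·  [on edge]
    (2,6)@(5, 13): e=[48,-6,30] → ·
    (3,6)@(7, 13): e=[40,22,10] → █
    (4,6)@(9, 13): e=[32,50,-10] → ·
    (8,6)@(17, 13): e=[0,162,-90] → ·  [on edge]
    (3,7)@(7, 15): e=[32,14,26] → █
    (4,7)@(9, 15): e=[24,42,6] → █
    (5,7)@(11, 15): e=[16,70,-14] → ·
    (7,7)@(15, 15): e=[0,126,-54] → ·  [on edge]
    (6,8)@(13, 17): e=[0,90,-18] → ·  [on edge]
    (5,9)@(11, 19): e=[0,54,18] → █  [on edge]
    (4,10)@(9, 21): e=[0,18,54] → █  [on edge]
    (3,11)@(7, 23): e=[0,-18,90] → ·  [on edge]
  covered (10 px):
    · · · · · · · · · · ·
    · · · · · · · · · · ·
    · · · · · · · · · · ·
    · · · · · · · · · · ·
    · · · · · · · · · · ·
    · · █ · · · · · · · ·
    · · · █ · · · · · · ·
    · · · █ █ · · · · · ·
    · · · █ █ █ · · · · ·
    · · · · █ █ · · · · ·
    · · · · █ · · · · · ·
    · · · · · · · · · · ·
T2:
  2·area = 84  (B↔C swapped to make it positive)
  edge (12, 20)→(10, 6): d=(-2,-14) inclusive
  edge (10, 6)→(18, 20): d=(8,14) inclusive
  edge (18, 20)→(12, 20): d=(-6,0) inclusive
    (5,4)@(11, 9): e=[8,10,66] → █
    (6,4)@(13, 9): e=[36,-18,66] → ·
    (5,5)@(11, 11): e=[4,26,54] → █
    (6,5)@(13, 11): e=[32,-2,54] → ·
    (5,6)@(11, 13): e=[0,42,42] → █  [on edge]
    (6,6)@(13, 13): e=[28,14,42] → █
    (7,6)@(15, 13): e=[56,-14,42] → ·
    (5,7)@(11, 15): e=[-4,58,30] → ·
    (6,7)@(13, 15): e=[24,30,30] → █
    (7,7)@(15, 15): e=[52,2,30] → █
    (8,7)@(17, 15): e=[80,-26,30] → ·
    (6,8)@(13, 17): e=[20,46,18] → █
  covered (11 px):
    · · · · · · · · · · ·
    · · · · · · · · · · ·
    · · · · · · · · · · ·
    · · · · · · · · · · ·
    · · · · · █ · · · · ·
    · · · · · █ · · · · ·
    · · · · · █ █ · · · ·
    · · · · · · █ █ · · ·
    · · · · · · █ █ · · ·
    · · · · · · █ █ █ · ·
    · · · · · · · · · · ·
    · · · · · · · · · · ·

Final: [[2,5],[3,6],[3,7],[4,7],[3,8],[4,8],[5,8],[4,9],[5,9],[4,10]]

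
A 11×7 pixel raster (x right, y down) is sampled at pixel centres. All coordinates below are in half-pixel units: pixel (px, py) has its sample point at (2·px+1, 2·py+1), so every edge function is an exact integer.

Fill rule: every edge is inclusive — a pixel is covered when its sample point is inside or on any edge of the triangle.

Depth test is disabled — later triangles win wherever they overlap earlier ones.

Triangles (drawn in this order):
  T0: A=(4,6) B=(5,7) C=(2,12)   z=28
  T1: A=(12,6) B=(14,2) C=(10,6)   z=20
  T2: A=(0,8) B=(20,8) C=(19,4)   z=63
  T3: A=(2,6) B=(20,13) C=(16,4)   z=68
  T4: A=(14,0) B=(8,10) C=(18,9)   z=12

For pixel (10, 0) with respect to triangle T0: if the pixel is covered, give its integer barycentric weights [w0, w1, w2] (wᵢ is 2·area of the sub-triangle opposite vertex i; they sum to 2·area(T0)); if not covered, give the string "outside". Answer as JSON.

T0:
  2·area = 8
  edge (4, 6)→(5, 7): d=(1,1) inclusive
  edge (5, 7)→(2, 12): d=(-3,5) inclusive
  edge (2, 12)→(4, 6): d=(2,-6) inclusive
    (0,1)@(1, 3): e=[0,32,-24] → ·  [on edge]
    (2,1)@(5, 3): e=[-4,12,0] → ·  [on edge]
    (1,2)@(3, 5): e=[0,16,-8] → ·  [on edge]
    (2,3)@(5, 7): e=[0,0,8] → #  [on edge]
    (3,3)@(7, 7): e=[-2,-10,20] → ·
    (1,4)@(3, 9): e=[4,4,0] → #  [on edge]
    (2,4)@(5, 9): e=[2,-6,12] → ·
    (3,4)@(7, 9): e=[0,-16,24] → ·  [on edge]
    (1,5)@(3, 11): e=[6,-2,4] → ·
    (4,5)@(9, 11): e=[0,-32,40] → ·  [on edge]
    (5,6)@(11, 13): e=[0,-48,56] → ·  [on edge]
  covered (2 px):
    · · · · · · · · · · ·
    · · · · · · · · · · ·
    · · · · · · · · · · ·
    · · # · · · · · · · ·
    · # · · · · · · · · ·
    · · · · · · · · · · ·
    · · · · · · · · · · ·
T1:
  2·area = 8  (B↔C swapped to make it positive)
  edge (12, 6)→(10, 6): d=(-2,0) inclusive
  edge (10, 6)→(14, 2): d=(4,-4) inclusive
  edge (14, 2)→(12, 6): d=(-2,4) inclusive
    (7,0)@(15, 1): e=[10,0,-2] → ·  [on edge]
    (6,1)@(13, 3): e=[6,0,2] → #  [on edge]
    (7,1)@(15, 3): e=[6,8,-6] → ·
    (5,2)@(11, 5): e=[2,0,6] → #  [on edge]
    (6,2)@(13, 5): e=[2,8,-2] → ·
    (4,3)@(9, 7): e=[-2,0,10] → ·  [on edge]
    (5,3)@(11, 7): e=[-2,8,2] → ·
    (3,4)@(7, 9): e=[-6,0,14] → ·  [on edge]
    (2,5)@(5, 11): e=[-10,0,18] → ·  [on edge]
    (1,6)@(3, 13): e=[-14,0,22] → ·  [on edge]
  covered (2 px):
    · · · · · · · · · · ·
    · · · · · · # · · · ·
    · · · · · # · · · · ·
    · · · · · · · · · · ·
    · · · · · · · · · · ·
    · · · · · · · · · · ·
    · · · · · · · · · · ·
T2:
  2·area = 80  (B↔C swapped to make it positive)
  edge (0, 8)→(19, 4): d=(19,-4) inclusive
  edge (19, 4)→(20, 8): d=(1,4) inclusive
  edge (20, 8)→(0, 8): d=(-20,0) inclusive
    (7,2)@(15, 5): e=[3,17,60] → #
    (8,2)@(17, 5): e=[11,9,60] → #
    (9,2)@(19, 5): e=[19,1,60] → #
    (10,2)@(21, 5): e=[27,-7,60] → ·
    (2,3)@(5, 7): e=[1,59,20] → #
    (3,3)@(7, 7): e=[9,51,20] → #
    (4,3)@(9, 7): e=[17,43,20] → #
    (5,3)@(11, 7): e=[25,35,20] → #
    (6,3)@(13, 7): e=[33,27,20] → #
    (10,3)@(21, 7): e=[65,-5,20] → ·
    (2,4)@(5, 9): e=[39,61,-20] → ·
    (3,4)@(7, 9): e=[47,53,-20] → ·
  covered (11 px):
    · · · · · · · · · · ·
    · · · · · · · · · · ·
    · · · · · · · # # # ·
    · · # # # # # # # # ·
    · · · · · · · · · · ·
    · · · · · · · · · · ·
    · · · · · · · · · · ·
T3:
  2·area = 134  (B↔C swapped to make it positive)
  edge (2, 6)→(16, 4): d=(14,-2) inclusive
  edge (16, 4)→(20, 13): d=(4,9) inclusive
  edge (20, 13)→(2, 6): d=(-18,-7) inclusive
    (4,2)@(9, 5): e=[0,67,67] → #  [on edge]
    (5,2)@(11, 5): e=[4,49,81] → #
    (6,2)@(13, 5): e=[8,31,95] → #
    (7,2)@(15, 5): e=[12,13,109] → #
    (8,2)@(17, 5): e=[16,-5,123] → ·
    (2,3)@(5, 7): e=[20,111,3] → #
    (3,3)@(7, 7): e=[24,93,17] → #
    (8,3)@(17, 7): e=[44,3,87] → #
    (9,3)@(19, 7): e=[48,-15,101] → ·
    (2,4)@(5, 9): e=[48,119,-33] → ·
    (3,4)@(7, 9): e=[52,101,-19] → ·
    (4,4)@(9, 9): e=[56,83,-5] → ·
  covered (18 px):
    · · · · · · · · · · ·
    · · · · · · · · · · ·
    · · · · # # # # · · ·
    · · # # # # # # # · ·
    · · · · · # # # # · ·
    · · · · · · · # # # ·
    · · · · · · · · · · ·
T4:
  2·area = 94  (B↔C swapped to make it positive)
  edge (14, 0)→(18, 9): d=(4,9) inclusive
  edge (18, 9)→(8, 10): d=(-10,1) inclusive
  edge (8, 10)→(14, 0): d=(6,-10) inclusive
    (6,1)@(13, 3): e=[21,65,8] → #
    (7,1)@(15, 3): e=[3,63,28] → #
    (8,1)@(17, 3): e=[-15,61,48] → ·
    (5,2)@(11, 5): e=[47,47,0] → #  [on edge]
    (8,2)@(17, 5): e=[-7,41,60] → ·
    (5,3)@(11, 7): e=[55,27,12] → #
    (8,3)@(17, 7): e=[1,21,72] → #
    (9,3)@(19, 7): e=[-17,19,92] → ·
    (4,4)@(9, 9): e=[81,9,4] → #
    (9,4)@(19, 9): e=[-9,-1,104] → ·
    (4,5)@(9, 11): e=[89,-11,16] → ·
    (5,5)@(11, 11): e=[71,-13,36] → ·
  covered (14 px):
    · · · · · · · · · · ·
    · · · · · · # # · · ·
    · · · · · # # # · · ·
    · · · · · # # # # · ·
    · · · · # # # # # · ·
    · · · · · · · · · · ·
    · · · · · · · · · · ·

Final: "outside"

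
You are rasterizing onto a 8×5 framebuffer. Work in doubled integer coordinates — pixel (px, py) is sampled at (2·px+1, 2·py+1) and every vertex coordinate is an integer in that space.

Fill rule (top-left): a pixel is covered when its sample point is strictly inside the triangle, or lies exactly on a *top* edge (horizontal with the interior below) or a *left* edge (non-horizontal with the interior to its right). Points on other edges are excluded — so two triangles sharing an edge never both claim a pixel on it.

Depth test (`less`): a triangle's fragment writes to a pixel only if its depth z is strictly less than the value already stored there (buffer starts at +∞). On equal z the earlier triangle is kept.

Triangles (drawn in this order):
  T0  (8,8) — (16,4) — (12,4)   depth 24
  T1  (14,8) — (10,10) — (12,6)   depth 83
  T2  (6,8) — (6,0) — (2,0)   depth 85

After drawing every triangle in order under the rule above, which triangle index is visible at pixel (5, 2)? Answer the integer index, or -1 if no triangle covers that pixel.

T0:
  2·area = 16  (B↔C swapped to make it positive)
  edge (8, 8)→(12, 4): d=(4,-4) top-left  bias=+0
  edge (12, 4)→(16, 4): d=(4,0) top-left  bias=+0
  edge (16, 4)→(8, 8): d=(-8,4) right/bottom  bias=-1
    (7,0)@(15, 1): e=[0,-12,28] → ·  [on edge]
    (6,1)@(13, 3): e=[0,-4,20] → ·  [on edge]
    (5,2)@(11, 5): e=[0,4,12] → █  [on edge]
    (6,2)@(13, 5): e=[8,4,4] → █
    (7,2)@(15, 5): e=[16,4,-4] → ·
    (4,3)@(9, 7): e=[0,12,4] → █  [on edge]
    (5,3)@(11, 7): e=[8,12,-4] → ·
    (6,3)@(13, 7): e=[16,12,-12] → ·
    (3,4)@(7, 9): e=[0,20,-4] → ·  [on edge]
    (4,4)@(9, 9): e=[8,20,-12] → ·
  covered (3 px):
    · · · · · · · ·
    · · · · · · · ·
    · · · · · █ █ ·
    · · · · █ · · ·
    · · · · · · · ·
T1:
  2·area = 12
  edge (14, 8)→(10, 10): d=(-4,2) right/bottom  bias=-1
  edge (10, 10)→(12, 6): d=(2,-4) top-left  bias=+0
  edge (12, 6)→(14, 8): d=(2,2) right/bottom  bias=-1
    (3,0)@(7, 1): e=[42,-30,0] → ·  [on edge]
    (4,1)@(9, 3): e=[30,-18,0] → ·  [on edge]
    (5,2)@(11, 5): e=[18,-6,0] → ·  [on edge]
    (6,3)@(13, 7): e=[6,6,0] → ·  [on edge]
    (5,4)@(11, 9): e=[2,2,8] → █
    (6,4)@(13, 9): e=[-2,10,4] → ·
    (7,4)@(15, 9): e=[-6,18,0] → ·  [on edge]
  covered (1 px):
    · · · · · · · ·
    · · · · · · · ·
    · · · · · · · ·
    · · · · · · · ·
    · · · · · █ · ·
T2:
  2·area = 32  (B↔C swapped to make it positive)
  edge (6, 8)→(2, 0): d=(-4,-8) top-left  bias=+0
  edge (2, 0)→(6, 0): d=(4,0) top-left  bias=+0
  edge (6, 0)→(6, 8): d=(0,8) right/bottom  bias=-1
    (1,0)@(3, 1): e=[4,4,24] → █
    (2,0)@(5, 1): e=[20,4,8] → █
    (3,0)@(7, 1): e=[36,4,-8] → ·
    (1,1)@(3, 3): e=[-4,12,24] → ·
    (2,1)@(5, 3): e=[12,12,8] → █
    (3,1)@(7, 3): e=[28,12,-8] → ·
    (2,2)@(5, 5): e=[4,20,8] → █
    (3,2)@(7, 5): e=[20,20,-8] → ·
    (2,3)@(5, 7): e=[-4,28,8] → ·
  covered (4 px):
    · █ █ · · · · ·
    · · █ · · · · ·
    · · █ · · · · ·
    · · · · · · · ·
    · · · · · · · ·

Z-buffer (winner per pixel, '.' = empty):
  . 2 2 . . . . .
  . . 2 . . . . .
  . . 2 . . 0 0 .
  . . . . 0 . . .
  . . . . . 1 . .

Final: 0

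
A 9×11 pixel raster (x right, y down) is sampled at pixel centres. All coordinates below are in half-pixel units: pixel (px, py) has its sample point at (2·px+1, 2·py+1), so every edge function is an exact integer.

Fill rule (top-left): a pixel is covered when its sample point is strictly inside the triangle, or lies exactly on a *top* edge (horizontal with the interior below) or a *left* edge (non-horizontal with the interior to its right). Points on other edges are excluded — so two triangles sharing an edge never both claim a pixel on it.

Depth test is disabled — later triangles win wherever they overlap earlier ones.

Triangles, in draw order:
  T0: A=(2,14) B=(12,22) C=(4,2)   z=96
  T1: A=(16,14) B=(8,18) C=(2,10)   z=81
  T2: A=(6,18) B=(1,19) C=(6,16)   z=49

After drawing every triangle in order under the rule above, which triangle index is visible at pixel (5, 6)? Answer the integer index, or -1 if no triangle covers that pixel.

T0:
  2·area = 136  (B↔C swapped to make it positive)
  edge (2, 14)→(4, 2): d=(2,-12) top-left  bias=+0
  edge (4, 2)→(12, 22): d=(8,20) right/bottom  bias=-1
  edge (12, 22)→(2, 14): d=(-10,-8) top-left  bias=+0
    (2,2)@(5, 5): e=[18,4,114] → X
    (3,2)@(7, 5): e=[42,-36,130] → .
    (2,3)@(5, 7): e=[22,20,94] → X
    (3,3)@(7, 7): e=[46,-20,110] → .
    (1,4)@(3, 9): e=[2,76,58] → X
    (3,4)@(7, 9): e=[50,-4,90] → .
    (1,5)@(3, 11): e=[6,92,38] → X
    (3,5)@(7, 11): e=[54,12,70] → X
    (4,5)@(9, 11): e=[78,-28,86] → .
    (1,6)@(3, 13): e=[10,108,18] → X
    (4,6)@(9, 13): e=[82,-12,66] → .
    (1,7)@(3, 15): e=[14,124,-2] → .
  covered (17 px):
    . . . . . . . . .
    . . . . . . . . .
    . . X . . . . . .
    . . X . . . . . .
    . X X . . . . . .
    . X X X . . . . .
    . X X X . . . . .
    . . X X X . . . .
    . . . X X . . . .
    . . . . X . . . .
    . . . . . X . . .
T1:
  2·area = 88
  edge (16, 14)→(8, 18): d=(-8,4) right/bottom  bias=-1
  edge (8, 18)→(2, 10): d=(-6,-8) top-left  bias=+0
  edge (2, 10)→(16, 14): d=(14,4) right/bottom  bias=-1
    (1,5)@(3, 11): e=[76,2,10] → X
    (2,5)@(5, 11): e=[68,18,2] → X
    (3,5)@(7, 11): e=[60,34,-6] → .
    (1,6)@(3, 13): e=[60,-10,38] → .
    (2,6)@(5, 13): e=[52,6,30] → X
    (3,6)@(7, 13): e=[44,22,22] → X
    (4,6)@(9, 13): e=[36,38,14] → X
    (5,6)@(11, 13): e=[28,54,6] → X
    (6,6)@(13, 13): e=[20,70,-2] → .
    (2,7)@(5, 15): e=[36,-6,58] → .
    (3,7)@(7, 15): e=[28,10,50] → X
    (6,7)@(13, 15): e=[4,58,26] → X
  covered (11 px):
    . . . . . . . . .
    . . . . . . . . .
    . . . . . . . . .
    . . . . . . . . .
    . . . . . . . . .
    . X X . . . . . .
    . . X X X X . . .
    . . . X X X X . .
    . . . . X . . . .
    . . . . . . . . .
    . . . . . . . . .
T2:
  2·area = 10
  edge (6, 18)→(1, 19): d=(-5,1) right/bottom  bias=-1
  edge (1, 19)→(6, 16): d=(5,-3) top-left  bias=+0
  edge (6, 16)→(6, 18): d=(0,2) right/bottom  bias=-1
    (5,6)@(11, 13): e=[20,0,-10] → .  [on edge]
    (2,8)@(5, 17): e=[6,2,2] → X
    (3,8)@(7, 17): e=[4,8,-2] → .
    (5,8)@(11, 17): e=[0,20,-10] → .  [on edge]
    (0,9)@(1, 19): e=[0,0,10] → .  [on edge]
    (2,9)@(5, 19): e=[-4,12,2] → .
  covered (1 px):
    . . . . . . . . .
    . . . . . . . . .
    . . . . . . . . .
    . . . . . . . . .
    . . . . . . . . .
    . . . . . . . . .
    . . . . . . . . .
    . . . . . . . . .
    . . X . . . . . .
    . . . . . . . . .
    . . . . . . . . .

Z-buffer (winner per pixel, '.' = empty):
  . . . . . . . . .
  . . . . . . . . .
  . . 0 . . . . . .
  . . 0 . . . . . .
  . 0 0 . . . . . .
  . 1 1 0 . . . . .
  . 0 1 1 1 1 . . .
  . . 0 1 1 1 1 . .
  . . 2 0 1 . . . .
  . . . . 0 . . . .
  . . . . . 0 . . .

Final: 1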